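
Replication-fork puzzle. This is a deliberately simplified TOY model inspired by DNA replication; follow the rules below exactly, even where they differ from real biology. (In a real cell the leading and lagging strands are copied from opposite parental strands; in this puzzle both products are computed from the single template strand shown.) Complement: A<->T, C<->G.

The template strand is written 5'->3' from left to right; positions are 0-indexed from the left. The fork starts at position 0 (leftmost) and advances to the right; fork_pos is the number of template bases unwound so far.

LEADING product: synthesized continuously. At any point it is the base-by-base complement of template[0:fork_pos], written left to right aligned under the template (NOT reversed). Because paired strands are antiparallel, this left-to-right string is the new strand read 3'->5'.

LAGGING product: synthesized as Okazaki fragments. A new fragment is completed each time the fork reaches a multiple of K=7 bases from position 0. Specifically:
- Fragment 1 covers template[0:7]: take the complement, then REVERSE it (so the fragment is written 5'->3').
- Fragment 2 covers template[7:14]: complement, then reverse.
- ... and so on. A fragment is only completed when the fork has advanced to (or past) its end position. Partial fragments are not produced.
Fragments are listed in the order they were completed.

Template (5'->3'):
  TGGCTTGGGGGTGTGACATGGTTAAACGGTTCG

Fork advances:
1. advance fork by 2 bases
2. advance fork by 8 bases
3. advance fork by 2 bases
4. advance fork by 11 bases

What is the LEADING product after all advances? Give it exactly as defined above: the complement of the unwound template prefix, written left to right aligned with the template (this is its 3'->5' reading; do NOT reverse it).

Answer: ACCGAACCCCCACACTGTACCAA

Derivation:
Step 1: advance 2 -> fork_pos = 0 + 2 = 2.
Step 2: advance 8 -> fork_pos = 2 + 8 = 10.
Step 3: advance 2 -> fork_pos = 10 + 2 = 12.
Step 4: advance 11 -> fork_pos = 12 + 11 = 23.
Unwound prefix: template[0:23] = TGGCTTGGGGGTGTGACATGGTT
Complement it base by base (A<->T, C<->G), keeping left-to-right order:
  [0:5] TGGCT -> ACCGA
  [5:10] TGGGG -> ACCCC
  [10:15] GTGTG -> CACAC
  [15:20] ACATG -> TGTAC
  [20:23] GTT -> CAA
Concatenate: ACCGAACCCCCACACTGTACCAA (length 23; written aligned with the template, i.e. 3'->5').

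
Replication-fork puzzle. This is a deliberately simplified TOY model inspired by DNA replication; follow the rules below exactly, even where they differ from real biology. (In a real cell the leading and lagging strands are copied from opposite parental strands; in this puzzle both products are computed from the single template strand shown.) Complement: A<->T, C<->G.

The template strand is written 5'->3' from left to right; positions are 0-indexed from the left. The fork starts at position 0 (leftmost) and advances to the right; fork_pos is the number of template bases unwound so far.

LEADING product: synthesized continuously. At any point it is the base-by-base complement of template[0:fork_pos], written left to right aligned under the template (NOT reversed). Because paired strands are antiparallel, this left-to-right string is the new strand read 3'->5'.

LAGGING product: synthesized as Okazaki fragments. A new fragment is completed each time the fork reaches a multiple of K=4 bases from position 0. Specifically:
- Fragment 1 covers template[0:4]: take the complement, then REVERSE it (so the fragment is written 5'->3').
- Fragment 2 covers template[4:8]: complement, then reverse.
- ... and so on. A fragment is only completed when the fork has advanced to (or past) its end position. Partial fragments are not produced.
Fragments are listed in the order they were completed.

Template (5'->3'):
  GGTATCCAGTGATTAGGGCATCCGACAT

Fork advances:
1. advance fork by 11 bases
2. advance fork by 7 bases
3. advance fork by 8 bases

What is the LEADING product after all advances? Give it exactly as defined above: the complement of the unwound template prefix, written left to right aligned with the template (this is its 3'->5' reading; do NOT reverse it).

Answer: CCATAGGTCACTAATCCCGTAGGCTG

Derivation:
Step 1: advance 11 -> fork_pos = 0 + 11 = 11.
Step 2: advance 7 -> fork_pos = 11 + 7 = 18.
Step 3: advance 8 -> fork_pos = 18 + 8 = 26.
Unwound prefix: template[0:26] = GGTATCCAGTGATTAGGGCATCCGAC
Complement it base by base (A<->T, C<->G), keeping left-to-right order:
  [0:5] GGTAT -> CCATA
  [5:10] CCAGT -> GGTCA
  [10:15] GATTA -> CTAAT
  [15:20] GGGCA -> CCCGT
  [20:25] TCCGA -> AGGCT
  [25:26] C -> G
Concatenate: CCATAGGTCACTAATCCCGTAGGCTG (length 26; written aligned with the template, i.e. 3'->5').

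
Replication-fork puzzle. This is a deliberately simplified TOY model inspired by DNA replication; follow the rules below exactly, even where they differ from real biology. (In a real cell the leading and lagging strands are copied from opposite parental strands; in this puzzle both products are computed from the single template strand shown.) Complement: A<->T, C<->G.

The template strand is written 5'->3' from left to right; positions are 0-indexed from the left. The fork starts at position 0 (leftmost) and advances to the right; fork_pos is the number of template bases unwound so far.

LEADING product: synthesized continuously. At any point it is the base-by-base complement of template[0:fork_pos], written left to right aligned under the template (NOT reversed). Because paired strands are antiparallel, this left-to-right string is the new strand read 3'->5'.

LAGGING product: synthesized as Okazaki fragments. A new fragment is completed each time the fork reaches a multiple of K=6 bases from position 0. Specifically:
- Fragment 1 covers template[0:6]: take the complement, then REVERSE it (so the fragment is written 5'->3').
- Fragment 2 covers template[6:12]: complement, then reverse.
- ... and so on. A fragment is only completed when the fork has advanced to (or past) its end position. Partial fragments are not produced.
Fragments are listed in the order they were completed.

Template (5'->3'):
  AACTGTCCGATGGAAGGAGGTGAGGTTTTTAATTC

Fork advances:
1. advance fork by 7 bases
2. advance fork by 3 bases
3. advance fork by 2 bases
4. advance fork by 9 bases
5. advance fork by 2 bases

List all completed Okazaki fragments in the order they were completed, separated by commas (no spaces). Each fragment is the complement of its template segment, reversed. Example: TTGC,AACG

Answer: ACAGTT,CATCGG,TCCTTC

Derivation:
Step 1: advance 7 -> fork_pos = 0 + 7 = 7. Reached multiple(s) of 6: 6 -> fragment 1 completed (1 total).
Step 2: advance 3 -> fork_pos = 7 + 3 = 10. Next multiple of 6 is 12 (not reached); still 1 fragment(s).
Step 3: advance 2 -> fork_pos = 10 + 2 = 12. Reached multiple(s) of 6: 12 -> fragment 2 completed (2 total).
Step 4: advance 9 -> fork_pos = 12 + 9 = 21. Reached multiple(s) of 6: 18 -> fragment 3 completed (3 total).
Step 5: advance 2 -> fork_pos = 21 + 2 = 23. Next multiple of 6 is 24 (not reached); still 3 fragment(s).
Final fork_pos = 23, so 3 fragment(s) are complete. Build each: template segment -> complement -> reverse.
Fragment 1: template[0:6] = AACTGT -> complement TTGACA -> reversed ACAGTT
Fragment 2: template[6:12] = CCGATG -> complement GGCTAC -> reversed CATCGG
Fragment 3: template[12:18] = GAAGGA -> complement CTTCCT -> reversed TCCTTC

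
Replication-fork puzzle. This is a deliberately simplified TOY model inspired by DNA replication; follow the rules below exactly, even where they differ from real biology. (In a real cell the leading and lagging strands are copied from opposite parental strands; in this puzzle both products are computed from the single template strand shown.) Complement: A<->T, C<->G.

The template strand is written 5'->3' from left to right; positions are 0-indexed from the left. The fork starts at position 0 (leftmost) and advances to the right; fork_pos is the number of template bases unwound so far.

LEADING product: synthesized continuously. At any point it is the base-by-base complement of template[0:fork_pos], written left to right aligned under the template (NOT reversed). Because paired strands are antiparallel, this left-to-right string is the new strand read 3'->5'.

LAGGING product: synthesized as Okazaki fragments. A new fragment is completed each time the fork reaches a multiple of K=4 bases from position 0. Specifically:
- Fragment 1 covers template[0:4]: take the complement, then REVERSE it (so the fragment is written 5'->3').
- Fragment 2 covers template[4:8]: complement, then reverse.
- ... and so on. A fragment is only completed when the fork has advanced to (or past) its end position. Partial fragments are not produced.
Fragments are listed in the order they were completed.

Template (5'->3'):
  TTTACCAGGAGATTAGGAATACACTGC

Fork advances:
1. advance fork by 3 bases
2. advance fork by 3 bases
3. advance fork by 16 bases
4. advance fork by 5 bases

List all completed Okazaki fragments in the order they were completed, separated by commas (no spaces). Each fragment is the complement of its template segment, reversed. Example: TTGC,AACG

Step 1: advance 3 -> fork_pos = 0 + 3 = 3. Next multiple of 4 is 4 (not reached); still 0 fragment(s).
Step 2: advance 3 -> fork_pos = 3 + 3 = 6. Reached multiple(s) of 4: 4 -> fragment 1 completed (1 total).
Step 3: advance 16 -> fork_pos = 6 + 16 = 22. Reached multiple(s) of 4: 8, 12, 16, 20 -> fragments 2-5 completed (5 total).
Step 4: advance 5 -> fork_pos = 22 + 5 = 27. Reached multiple(s) of 4: 24 -> fragment 6 completed (6 total).
Final fork_pos = 27, so 6 fragment(s) are complete. Build each: template segment -> complement -> reverse.
Fragment 1: template[0:4] = TTTA -> complement AAAT -> reversed TAAA
Fragment 2: template[4:8] = CCAG -> complement GGTC -> reversed CTGG
Fragment 3: template[8:12] = GAGA -> complement CTCT -> reversed TCTC
Fragment 4: template[12:16] = TTAG -> complement AATC -> reversed CTAA
Fragment 5: template[16:20] = GAAT -> complement CTTA -> reversed ATTC
Fragment 6: template[20:24] = ACAC -> complement TGTG -> reversed GTGT

Answer: TAAA,CTGG,TCTC,CTAA,ATTC,GTGT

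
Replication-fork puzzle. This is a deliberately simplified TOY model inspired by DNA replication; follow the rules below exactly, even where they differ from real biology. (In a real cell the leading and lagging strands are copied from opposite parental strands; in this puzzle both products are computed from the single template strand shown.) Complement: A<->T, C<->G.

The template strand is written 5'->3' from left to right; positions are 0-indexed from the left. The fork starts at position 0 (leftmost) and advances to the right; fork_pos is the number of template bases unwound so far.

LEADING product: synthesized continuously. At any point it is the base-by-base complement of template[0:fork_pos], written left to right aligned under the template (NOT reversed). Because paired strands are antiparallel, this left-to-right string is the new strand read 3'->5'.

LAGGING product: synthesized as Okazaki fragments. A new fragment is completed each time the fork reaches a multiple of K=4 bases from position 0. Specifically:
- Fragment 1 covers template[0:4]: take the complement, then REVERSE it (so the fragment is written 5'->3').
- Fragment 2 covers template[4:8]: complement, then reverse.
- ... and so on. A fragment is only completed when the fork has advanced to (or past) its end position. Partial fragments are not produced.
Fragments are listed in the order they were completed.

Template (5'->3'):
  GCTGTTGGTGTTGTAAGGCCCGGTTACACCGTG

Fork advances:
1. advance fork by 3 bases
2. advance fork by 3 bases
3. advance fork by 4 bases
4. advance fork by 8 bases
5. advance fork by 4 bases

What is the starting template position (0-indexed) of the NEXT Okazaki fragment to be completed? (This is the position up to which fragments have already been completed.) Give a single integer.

Answer: 20

Derivation:
Step 1: advance 3 -> fork_pos = 0 + 3 = 3. Next multiple of 4 is 4 (not reached); still 0 fragment(s).
Step 2: advance 3 -> fork_pos = 3 + 3 = 6. Reached multiple(s) of 4: 4 -> fragment 1 completed (1 total).
Step 3: advance 4 -> fork_pos = 6 + 4 = 10. Reached multiple(s) of 4: 8 -> fragment 2 completed (2 total).
Step 4: advance 8 -> fork_pos = 10 + 8 = 18. Reached multiple(s) of 4: 12, 16 -> fragments 3-4 completed (4 total).
Step 5: advance 4 -> fork_pos = 18 + 4 = 22. Reached multiple(s) of 4: 20 -> fragment 5 completed (5 total).
5 fragment(s) completed, covering template[0:20] (5 x 4 = 20). The next fragment, fragment 6, covers template[20:24], so it starts at position 20.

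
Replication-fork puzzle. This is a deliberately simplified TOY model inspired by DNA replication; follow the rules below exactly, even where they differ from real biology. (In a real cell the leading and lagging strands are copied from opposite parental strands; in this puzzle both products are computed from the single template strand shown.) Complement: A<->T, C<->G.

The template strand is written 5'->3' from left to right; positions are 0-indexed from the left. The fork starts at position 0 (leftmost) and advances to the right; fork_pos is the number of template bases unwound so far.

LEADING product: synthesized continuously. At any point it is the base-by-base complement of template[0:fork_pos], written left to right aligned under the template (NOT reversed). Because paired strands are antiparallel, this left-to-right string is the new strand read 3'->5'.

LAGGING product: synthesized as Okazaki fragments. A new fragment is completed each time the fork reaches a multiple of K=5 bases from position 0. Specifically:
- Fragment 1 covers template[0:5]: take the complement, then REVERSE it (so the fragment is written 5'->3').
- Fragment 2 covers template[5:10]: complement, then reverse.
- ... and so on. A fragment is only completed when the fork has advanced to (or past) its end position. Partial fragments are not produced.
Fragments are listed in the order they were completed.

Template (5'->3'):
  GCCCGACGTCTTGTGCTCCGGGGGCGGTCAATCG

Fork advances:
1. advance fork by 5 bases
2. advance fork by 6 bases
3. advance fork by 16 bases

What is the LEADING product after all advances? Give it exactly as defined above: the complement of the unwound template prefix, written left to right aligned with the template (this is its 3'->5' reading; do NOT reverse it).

Answer: CGGGCTGCAGAACACGAGGCCCCCGCC

Derivation:
Step 1: advance 5 -> fork_pos = 0 + 5 = 5.
Step 2: advance 6 -> fork_pos = 5 + 6 = 11.
Step 3: advance 16 -> fork_pos = 11 + 16 = 27.
Unwound prefix: template[0:27] = GCCCGACGTCTTGTGCTCCGGGGGCGG
Complement it base by base (A<->T, C<->G), keeping left-to-right order:
  [0:5] GCCCG -> CGGGC
  [5:10] ACGTC -> TGCAG
  [10:15] TTGTG -> AACAC
  [15:20] CTCCG -> GAGGC
  [20:25] GGGGC -> CCCCG
  [25:27] GG -> CC
Concatenate: CGGGCTGCAGAACACGAGGCCCCCGCC (length 27; written aligned with the template, i.e. 3'->5').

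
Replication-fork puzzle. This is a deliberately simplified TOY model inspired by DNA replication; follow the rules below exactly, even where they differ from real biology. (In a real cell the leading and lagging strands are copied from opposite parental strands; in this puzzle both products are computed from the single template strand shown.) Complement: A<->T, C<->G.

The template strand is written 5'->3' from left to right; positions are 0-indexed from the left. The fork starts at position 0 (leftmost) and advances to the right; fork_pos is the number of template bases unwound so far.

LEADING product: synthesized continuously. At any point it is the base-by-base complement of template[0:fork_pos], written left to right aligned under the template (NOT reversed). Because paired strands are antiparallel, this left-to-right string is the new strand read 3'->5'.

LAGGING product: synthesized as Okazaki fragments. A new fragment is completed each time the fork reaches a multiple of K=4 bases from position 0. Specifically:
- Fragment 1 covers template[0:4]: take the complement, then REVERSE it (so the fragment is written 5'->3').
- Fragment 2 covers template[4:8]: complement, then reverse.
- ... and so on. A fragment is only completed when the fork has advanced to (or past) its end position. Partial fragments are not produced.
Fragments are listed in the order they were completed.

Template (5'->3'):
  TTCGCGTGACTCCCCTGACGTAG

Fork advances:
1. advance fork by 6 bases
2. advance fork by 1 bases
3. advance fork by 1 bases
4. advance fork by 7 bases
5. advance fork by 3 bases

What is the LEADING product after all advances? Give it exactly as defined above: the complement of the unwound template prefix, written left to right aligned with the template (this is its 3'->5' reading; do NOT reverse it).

Answer: AAGCGCACTGAGGGGACT

Derivation:
Step 1: advance 6 -> fork_pos = 0 + 6 = 6.
Step 2: advance 1 -> fork_pos = 6 + 1 = 7.
Step 3: advance 1 -> fork_pos = 7 + 1 = 8.
Step 4: advance 7 -> fork_pos = 8 + 7 = 15.
Step 5: advance 3 -> fork_pos = 15 + 3 = 18.
Unwound prefix: template[0:18] = TTCGCGTGACTCCCCTGA
Complement it base by base (A<->T, C<->G), keeping left-to-right order:
  [0:5] TTCGC -> AAGCG
  [5:10] GTGAC -> CACTG
  [10:15] TCCCC -> AGGGG
  [15:18] TGA -> ACT
Concatenate: AAGCGCACTGAGGGGACT (length 18; written aligned with the template, i.e. 3'->5').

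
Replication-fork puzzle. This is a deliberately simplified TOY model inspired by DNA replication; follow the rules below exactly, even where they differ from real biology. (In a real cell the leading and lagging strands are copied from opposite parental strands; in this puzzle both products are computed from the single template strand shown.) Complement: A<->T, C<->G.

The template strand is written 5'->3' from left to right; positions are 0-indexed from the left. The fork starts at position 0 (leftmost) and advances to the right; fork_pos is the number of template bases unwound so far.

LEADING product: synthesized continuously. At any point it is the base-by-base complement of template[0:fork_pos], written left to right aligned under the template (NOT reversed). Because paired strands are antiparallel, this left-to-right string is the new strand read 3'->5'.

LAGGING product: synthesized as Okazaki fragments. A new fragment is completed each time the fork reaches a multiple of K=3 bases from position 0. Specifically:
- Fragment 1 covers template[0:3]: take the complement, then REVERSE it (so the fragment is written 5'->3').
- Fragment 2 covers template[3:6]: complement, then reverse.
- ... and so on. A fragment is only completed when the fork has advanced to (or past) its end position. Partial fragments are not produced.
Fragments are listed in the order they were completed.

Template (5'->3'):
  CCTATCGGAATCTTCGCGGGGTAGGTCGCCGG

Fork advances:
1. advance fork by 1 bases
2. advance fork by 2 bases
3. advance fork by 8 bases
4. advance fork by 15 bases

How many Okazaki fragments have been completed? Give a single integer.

Answer: 8

Derivation:
Step 1: advance 1 -> fork_pos = 0 + 1 = 1. Next multiple of 3 is 3 (not reached); still 0 fragment(s).
Step 2: advance 2 -> fork_pos = 1 + 2 = 3. Reached multiple(s) of 3: 3 -> fragment 1 completed (1 total).
Step 3: advance 8 -> fork_pos = 3 + 8 = 11. Reached multiple(s) of 3: 6, 9 -> fragments 2-3 completed (3 total).
Step 4: advance 15 -> fork_pos = 11 + 15 = 26. Reached multiple(s) of 3: 12, 15, 18, 21, 24 -> fragments 4-8 completed (8 total).
Check: final fork_pos = 26; the multiples of 3 that are <= 26 are 3..24 -> 26 // 3 = 8 completed fragment(s).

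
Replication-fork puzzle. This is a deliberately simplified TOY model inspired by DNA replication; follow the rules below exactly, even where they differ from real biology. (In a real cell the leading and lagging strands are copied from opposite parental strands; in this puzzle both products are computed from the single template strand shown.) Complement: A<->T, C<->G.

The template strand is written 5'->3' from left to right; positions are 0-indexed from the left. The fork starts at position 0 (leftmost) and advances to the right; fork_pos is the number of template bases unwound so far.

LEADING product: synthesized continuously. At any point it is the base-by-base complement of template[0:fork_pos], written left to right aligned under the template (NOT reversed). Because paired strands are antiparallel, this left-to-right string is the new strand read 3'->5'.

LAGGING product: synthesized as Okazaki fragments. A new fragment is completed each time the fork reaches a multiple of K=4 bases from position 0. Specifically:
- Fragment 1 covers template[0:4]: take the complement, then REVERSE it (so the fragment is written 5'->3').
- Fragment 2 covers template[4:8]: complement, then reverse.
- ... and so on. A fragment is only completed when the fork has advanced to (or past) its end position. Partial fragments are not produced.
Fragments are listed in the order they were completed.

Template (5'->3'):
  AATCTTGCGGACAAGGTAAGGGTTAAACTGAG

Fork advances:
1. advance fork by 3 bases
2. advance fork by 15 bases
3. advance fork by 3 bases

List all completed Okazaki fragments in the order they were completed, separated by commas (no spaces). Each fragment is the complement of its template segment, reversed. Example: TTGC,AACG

Answer: GATT,GCAA,GTCC,CCTT,CTTA

Derivation:
Step 1: advance 3 -> fork_pos = 0 + 3 = 3. Next multiple of 4 is 4 (not reached); still 0 fragment(s).
Step 2: advance 15 -> fork_pos = 3 + 15 = 18. Reached multiple(s) of 4: 4, 8, 12, 16 -> fragments 1-4 completed (4 total).
Step 3: advance 3 -> fork_pos = 18 + 3 = 21. Reached multiple(s) of 4: 20 -> fragment 5 completed (5 total).
Final fork_pos = 21, so 5 fragment(s) are complete. Build each: template segment -> complement -> reverse.
Fragment 1: template[0:4] = AATC -> complement TTAG -> reversed GATT
Fragment 2: template[4:8] = TTGC -> complement AACG -> reversed GCAA
Fragment 3: template[8:12] = GGAC -> complement CCTG -> reversed GTCC
Fragment 4: template[12:16] = AAGG -> complement TTCC -> reversed CCTT
Fragment 5: template[16:20] = TAAG -> complement ATTC -> reversed CTTA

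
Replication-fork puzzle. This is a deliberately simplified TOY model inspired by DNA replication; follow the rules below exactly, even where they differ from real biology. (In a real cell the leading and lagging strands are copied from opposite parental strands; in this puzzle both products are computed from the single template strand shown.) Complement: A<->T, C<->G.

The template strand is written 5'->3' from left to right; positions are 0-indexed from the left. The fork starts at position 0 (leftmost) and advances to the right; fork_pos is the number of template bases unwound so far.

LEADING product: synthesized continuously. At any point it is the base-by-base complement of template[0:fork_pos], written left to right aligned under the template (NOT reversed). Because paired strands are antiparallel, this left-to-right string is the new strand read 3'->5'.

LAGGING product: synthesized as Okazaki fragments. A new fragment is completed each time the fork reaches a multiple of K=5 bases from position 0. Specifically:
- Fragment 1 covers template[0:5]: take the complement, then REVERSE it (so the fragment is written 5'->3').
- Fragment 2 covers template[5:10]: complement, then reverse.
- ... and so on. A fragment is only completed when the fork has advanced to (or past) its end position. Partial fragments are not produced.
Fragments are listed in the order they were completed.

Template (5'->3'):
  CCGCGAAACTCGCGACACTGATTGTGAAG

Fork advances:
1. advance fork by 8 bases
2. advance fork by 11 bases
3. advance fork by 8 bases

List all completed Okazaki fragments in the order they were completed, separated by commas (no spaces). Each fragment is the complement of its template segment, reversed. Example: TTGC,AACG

Step 1: advance 8 -> fork_pos = 0 + 8 = 8. Reached multiple(s) of 5: 5 -> fragment 1 completed (1 total).
Step 2: advance 11 -> fork_pos = 8 + 11 = 19. Reached multiple(s) of 5: 10, 15 -> fragments 2-3 completed (3 total).
Step 3: advance 8 -> fork_pos = 19 + 8 = 27. Reached multiple(s) of 5: 20, 25 -> fragments 4-5 completed (5 total).
Final fork_pos = 27, so 5 fragment(s) are complete. Build each: template segment -> complement -> reverse.
Fragment 1: template[0:5] = CCGCG -> complement GGCGC -> reversed CGCGG
Fragment 2: template[5:10] = AAACT -> complement TTTGA -> reversed AGTTT
Fragment 3: template[10:15] = CGCGA -> complement GCGCT -> reversed TCGCG
Fragment 4: template[15:20] = CACTG -> complement GTGAC -> reversed CAGTG
Fragment 5: template[20:25] = ATTGT -> complement TAACA -> reversed ACAAT

Answer: CGCGG,AGTTT,TCGCG,CAGTG,ACAAT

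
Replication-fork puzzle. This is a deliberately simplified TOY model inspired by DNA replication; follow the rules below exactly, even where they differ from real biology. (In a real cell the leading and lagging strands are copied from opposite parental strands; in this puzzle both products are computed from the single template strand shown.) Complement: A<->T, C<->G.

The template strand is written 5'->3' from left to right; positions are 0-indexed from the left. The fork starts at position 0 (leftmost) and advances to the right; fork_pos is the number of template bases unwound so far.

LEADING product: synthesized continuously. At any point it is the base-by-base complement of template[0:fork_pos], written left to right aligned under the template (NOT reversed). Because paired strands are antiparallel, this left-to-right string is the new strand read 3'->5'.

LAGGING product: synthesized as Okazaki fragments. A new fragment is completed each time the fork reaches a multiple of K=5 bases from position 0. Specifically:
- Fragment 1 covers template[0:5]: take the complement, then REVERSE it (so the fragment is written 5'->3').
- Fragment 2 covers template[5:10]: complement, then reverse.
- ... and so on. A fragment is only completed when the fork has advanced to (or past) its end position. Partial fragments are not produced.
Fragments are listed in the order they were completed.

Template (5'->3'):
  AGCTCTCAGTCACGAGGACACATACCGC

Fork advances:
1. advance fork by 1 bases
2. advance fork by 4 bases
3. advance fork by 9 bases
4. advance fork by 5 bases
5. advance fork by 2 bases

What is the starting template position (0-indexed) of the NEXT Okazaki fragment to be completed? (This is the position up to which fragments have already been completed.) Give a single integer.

Answer: 20

Derivation:
Step 1: advance 1 -> fork_pos = 0 + 1 = 1. Next multiple of 5 is 5 (not reached); still 0 fragment(s).
Step 2: advance 4 -> fork_pos = 1 + 4 = 5. Reached multiple(s) of 5: 5 -> fragment 1 completed (1 total).
Step 3: advance 9 -> fork_pos = 5 + 9 = 14. Reached multiple(s) of 5: 10 -> fragment 2 completed (2 total).
Step 4: advance 5 -> fork_pos = 14 + 5 = 19. Reached multiple(s) of 5: 15 -> fragment 3 completed (3 total).
Step 5: advance 2 -> fork_pos = 19 + 2 = 21. Reached multiple(s) of 5: 20 -> fragment 4 completed (4 total).
4 fragment(s) completed, covering template[0:20] (4 x 5 = 20). The next fragment, fragment 5, covers template[20:25], so it starts at position 20.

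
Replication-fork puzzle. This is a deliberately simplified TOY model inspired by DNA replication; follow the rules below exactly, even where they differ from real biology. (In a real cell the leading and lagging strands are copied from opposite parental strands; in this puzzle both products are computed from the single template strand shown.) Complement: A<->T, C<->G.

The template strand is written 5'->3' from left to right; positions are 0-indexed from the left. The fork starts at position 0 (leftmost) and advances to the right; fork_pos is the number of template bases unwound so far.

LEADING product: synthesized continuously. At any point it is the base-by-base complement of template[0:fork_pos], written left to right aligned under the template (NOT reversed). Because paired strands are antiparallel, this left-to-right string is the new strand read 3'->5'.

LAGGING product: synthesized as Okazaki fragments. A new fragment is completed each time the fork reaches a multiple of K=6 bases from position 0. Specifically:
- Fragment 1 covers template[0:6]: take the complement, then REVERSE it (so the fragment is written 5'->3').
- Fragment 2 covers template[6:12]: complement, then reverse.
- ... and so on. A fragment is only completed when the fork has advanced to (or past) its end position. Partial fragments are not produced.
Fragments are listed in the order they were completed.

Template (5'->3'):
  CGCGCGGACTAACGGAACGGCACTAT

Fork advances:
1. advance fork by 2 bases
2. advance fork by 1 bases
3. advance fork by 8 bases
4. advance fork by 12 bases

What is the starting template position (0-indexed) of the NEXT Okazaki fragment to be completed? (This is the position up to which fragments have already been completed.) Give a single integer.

Answer: 18

Derivation:
Step 1: advance 2 -> fork_pos = 0 + 2 = 2. Next multiple of 6 is 6 (not reached); still 0 fragment(s).
Step 2: advance 1 -> fork_pos = 2 + 1 = 3. Next multiple of 6 is 6 (not reached); still 0 fragment(s).
Step 3: advance 8 -> fork_pos = 3 + 8 = 11. Reached multiple(s) of 6: 6 -> fragment 1 completed (1 total).
Step 4: advance 12 -> fork_pos = 11 + 12 = 23. Reached multiple(s) of 6: 12, 18 -> fragments 2-3 completed (3 total).
3 fragment(s) completed, covering template[0:18] (3 x 6 = 18). The next fragment, fragment 4, covers template[18:24], so it starts at position 18.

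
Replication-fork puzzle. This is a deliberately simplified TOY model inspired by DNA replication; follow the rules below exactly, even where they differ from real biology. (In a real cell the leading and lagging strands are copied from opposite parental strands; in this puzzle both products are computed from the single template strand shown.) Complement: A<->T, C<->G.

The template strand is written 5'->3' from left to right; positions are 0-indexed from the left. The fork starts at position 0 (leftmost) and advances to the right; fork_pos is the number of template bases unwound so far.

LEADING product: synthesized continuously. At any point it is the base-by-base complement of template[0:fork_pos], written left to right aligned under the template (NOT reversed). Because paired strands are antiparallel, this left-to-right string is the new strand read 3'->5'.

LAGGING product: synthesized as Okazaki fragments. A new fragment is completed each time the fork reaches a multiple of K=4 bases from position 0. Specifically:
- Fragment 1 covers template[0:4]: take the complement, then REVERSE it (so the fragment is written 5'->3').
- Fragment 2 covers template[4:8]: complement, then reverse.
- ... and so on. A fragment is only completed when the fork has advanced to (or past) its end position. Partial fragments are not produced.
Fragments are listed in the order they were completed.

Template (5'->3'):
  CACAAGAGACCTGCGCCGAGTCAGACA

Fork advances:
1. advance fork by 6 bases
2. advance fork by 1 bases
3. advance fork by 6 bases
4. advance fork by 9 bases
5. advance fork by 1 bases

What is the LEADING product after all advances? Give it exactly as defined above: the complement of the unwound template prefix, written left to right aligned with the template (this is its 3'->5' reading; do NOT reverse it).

Step 1: advance 6 -> fork_pos = 0 + 6 = 6.
Step 2: advance 1 -> fork_pos = 6 + 1 = 7.
Step 3: advance 6 -> fork_pos = 7 + 6 = 13.
Step 4: advance 9 -> fork_pos = 13 + 9 = 22.
Step 5: advance 1 -> fork_pos = 22 + 1 = 23.
Unwound prefix: template[0:23] = CACAAGAGACCTGCGCCGAGTCA
Complement it base by base (A<->T, C<->G), keeping left-to-right order:
  [0:5] CACAA -> GTGTT
  [5:10] GAGAC -> CTCTG
  [10:15] CTGCG -> GACGC
  [15:20] CCGAG -> GGCTC
  [20:23] TCA -> AGT
Concatenate: GTGTTCTCTGGACGCGGCTCAGT (length 23; written aligned with the template, i.e. 3'->5').

Answer: GTGTTCTCTGGACGCGGCTCAGT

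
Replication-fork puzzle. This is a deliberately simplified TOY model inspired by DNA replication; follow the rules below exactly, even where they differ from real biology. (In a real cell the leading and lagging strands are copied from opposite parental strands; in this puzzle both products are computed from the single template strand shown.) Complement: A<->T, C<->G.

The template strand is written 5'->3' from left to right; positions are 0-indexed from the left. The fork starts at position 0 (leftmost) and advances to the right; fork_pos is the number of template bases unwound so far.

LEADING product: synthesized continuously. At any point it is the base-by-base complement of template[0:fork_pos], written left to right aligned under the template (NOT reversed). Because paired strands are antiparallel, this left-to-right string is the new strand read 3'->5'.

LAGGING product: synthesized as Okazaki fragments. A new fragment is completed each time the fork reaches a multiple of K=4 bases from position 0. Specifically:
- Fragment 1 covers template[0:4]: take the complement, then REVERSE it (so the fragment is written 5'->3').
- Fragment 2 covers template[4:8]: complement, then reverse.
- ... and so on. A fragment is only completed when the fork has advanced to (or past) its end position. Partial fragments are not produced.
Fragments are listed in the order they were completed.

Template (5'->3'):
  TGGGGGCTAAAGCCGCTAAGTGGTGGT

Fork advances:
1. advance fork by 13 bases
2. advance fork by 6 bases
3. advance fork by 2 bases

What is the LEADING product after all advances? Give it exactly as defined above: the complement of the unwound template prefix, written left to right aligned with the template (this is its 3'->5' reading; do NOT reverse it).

Answer: ACCCCCGATTTCGGCGATTCA

Derivation:
Step 1: advance 13 -> fork_pos = 0 + 13 = 13.
Step 2: advance 6 -> fork_pos = 13 + 6 = 19.
Step 3: advance 2 -> fork_pos = 19 + 2 = 21.
Unwound prefix: template[0:21] = TGGGGGCTAAAGCCGCTAAGT
Complement it base by base (A<->T, C<->G), keeping left-to-right order:
  [0:5] TGGGG -> ACCCC
  [5:10] GCTAA -> CGATT
  [10:15] AGCCG -> TCGGC
  [15:20] CTAAG -> GATTC
  [20:21] T -> A
Concatenate: ACCCCCGATTTCGGCGATTCA (length 21; written aligned with the template, i.e. 3'->5').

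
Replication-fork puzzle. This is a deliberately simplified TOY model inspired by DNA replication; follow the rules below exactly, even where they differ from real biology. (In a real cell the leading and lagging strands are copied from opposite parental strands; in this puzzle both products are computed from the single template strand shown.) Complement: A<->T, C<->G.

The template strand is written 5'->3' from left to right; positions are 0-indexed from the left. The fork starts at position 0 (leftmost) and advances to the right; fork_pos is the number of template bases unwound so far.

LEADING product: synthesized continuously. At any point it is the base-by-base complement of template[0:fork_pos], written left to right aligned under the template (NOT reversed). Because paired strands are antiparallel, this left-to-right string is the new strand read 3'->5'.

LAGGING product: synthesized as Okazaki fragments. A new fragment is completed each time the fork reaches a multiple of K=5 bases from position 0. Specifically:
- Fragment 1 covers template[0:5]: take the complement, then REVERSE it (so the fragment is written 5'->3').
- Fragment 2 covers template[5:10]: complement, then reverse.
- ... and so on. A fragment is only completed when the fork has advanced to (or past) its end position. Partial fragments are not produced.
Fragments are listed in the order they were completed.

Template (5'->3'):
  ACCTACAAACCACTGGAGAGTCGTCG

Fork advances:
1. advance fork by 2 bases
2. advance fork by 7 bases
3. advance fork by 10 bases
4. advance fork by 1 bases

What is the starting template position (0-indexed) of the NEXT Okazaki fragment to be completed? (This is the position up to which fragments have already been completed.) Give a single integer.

Step 1: advance 2 -> fork_pos = 0 + 2 = 2. Next multiple of 5 is 5 (not reached); still 0 fragment(s).
Step 2: advance 7 -> fork_pos = 2 + 7 = 9. Reached multiple(s) of 5: 5 -> fragment 1 completed (1 total).
Step 3: advance 10 -> fork_pos = 9 + 10 = 19. Reached multiple(s) of 5: 10, 15 -> fragments 2-3 completed (3 total).
Step 4: advance 1 -> fork_pos = 19 + 1 = 20. Reached multiple(s) of 5: 20 -> fragment 4 completed (4 total).
4 fragment(s) completed, covering template[0:20] (4 x 5 = 20). The next fragment, fragment 5, covers template[20:25], so it starts at position 20.

Answer: 20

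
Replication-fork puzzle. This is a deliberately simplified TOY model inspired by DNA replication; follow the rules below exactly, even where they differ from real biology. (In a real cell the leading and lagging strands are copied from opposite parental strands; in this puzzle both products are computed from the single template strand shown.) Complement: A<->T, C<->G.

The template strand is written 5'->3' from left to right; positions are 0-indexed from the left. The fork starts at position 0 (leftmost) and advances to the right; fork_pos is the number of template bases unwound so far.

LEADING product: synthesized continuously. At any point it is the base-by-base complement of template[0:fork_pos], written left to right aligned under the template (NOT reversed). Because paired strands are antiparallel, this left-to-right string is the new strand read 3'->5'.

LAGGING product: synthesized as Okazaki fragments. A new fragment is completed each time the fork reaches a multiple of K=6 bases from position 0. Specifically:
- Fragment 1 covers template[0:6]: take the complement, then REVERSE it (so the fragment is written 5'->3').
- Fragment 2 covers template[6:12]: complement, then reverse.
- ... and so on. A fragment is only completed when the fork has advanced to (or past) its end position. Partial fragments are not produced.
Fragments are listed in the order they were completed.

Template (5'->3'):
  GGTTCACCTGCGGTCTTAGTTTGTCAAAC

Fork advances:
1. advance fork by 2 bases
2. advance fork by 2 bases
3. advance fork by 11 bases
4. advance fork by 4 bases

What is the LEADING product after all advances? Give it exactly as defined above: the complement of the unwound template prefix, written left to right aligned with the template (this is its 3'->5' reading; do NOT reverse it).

Answer: CCAAGTGGACGCCAGAATC

Derivation:
Step 1: advance 2 -> fork_pos = 0 + 2 = 2.
Step 2: advance 2 -> fork_pos = 2 + 2 = 4.
Step 3: advance 11 -> fork_pos = 4 + 11 = 15.
Step 4: advance 4 -> fork_pos = 15 + 4 = 19.
Unwound prefix: template[0:19] = GGTTCACCTGCGGTCTTAG
Complement it base by base (A<->T, C<->G), keeping left-to-right order:
  [0:5] GGTTC -> CCAAG
  [5:10] ACCTG -> TGGAC
  [10:15] CGGTC -> GCCAG
  [15:19] TTAG -> AATC
Concatenate: CCAAGTGGACGCCAGAATC (length 19; written aligned with the template, i.e. 3'->5').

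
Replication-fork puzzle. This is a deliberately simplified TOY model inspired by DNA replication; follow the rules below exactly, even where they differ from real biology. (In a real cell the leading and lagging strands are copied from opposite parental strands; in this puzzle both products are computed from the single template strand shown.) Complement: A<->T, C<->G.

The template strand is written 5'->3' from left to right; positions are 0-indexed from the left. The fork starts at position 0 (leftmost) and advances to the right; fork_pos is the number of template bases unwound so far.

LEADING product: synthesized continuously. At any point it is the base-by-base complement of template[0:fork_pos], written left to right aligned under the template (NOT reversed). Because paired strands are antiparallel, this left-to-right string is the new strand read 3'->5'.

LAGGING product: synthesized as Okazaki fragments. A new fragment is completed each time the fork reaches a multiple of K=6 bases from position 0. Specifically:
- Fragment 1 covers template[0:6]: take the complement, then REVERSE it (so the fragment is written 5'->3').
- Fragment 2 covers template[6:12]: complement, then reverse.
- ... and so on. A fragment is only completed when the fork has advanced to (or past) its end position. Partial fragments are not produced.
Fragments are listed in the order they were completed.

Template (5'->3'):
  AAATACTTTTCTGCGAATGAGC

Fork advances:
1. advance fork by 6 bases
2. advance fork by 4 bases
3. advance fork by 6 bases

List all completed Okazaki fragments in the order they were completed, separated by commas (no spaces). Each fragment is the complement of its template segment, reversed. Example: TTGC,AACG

Step 1: advance 6 -> fork_pos = 0 + 6 = 6. Reached multiple(s) of 6: 6 -> fragment 1 completed (1 total).
Step 2: advance 4 -> fork_pos = 6 + 4 = 10. Next multiple of 6 is 12 (not reached); still 1 fragment(s).
Step 3: advance 6 -> fork_pos = 10 + 6 = 16. Reached multiple(s) of 6: 12 -> fragment 2 completed (2 total).
Final fork_pos = 16, so 2 fragment(s) are complete. Build each: template segment -> complement -> reverse.
Fragment 1: template[0:6] = AAATAC -> complement TTTATG -> reversed GTATTT
Fragment 2: template[6:12] = TTTTCT -> complement AAAAGA -> reversed AGAAAA

Answer: GTATTT,AGAAAA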